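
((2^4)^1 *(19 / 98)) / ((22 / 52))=3952 / 539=7.33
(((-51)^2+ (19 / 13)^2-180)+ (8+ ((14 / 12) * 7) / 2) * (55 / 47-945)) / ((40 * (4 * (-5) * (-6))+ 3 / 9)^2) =-642058620 / 1647289246343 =-0.00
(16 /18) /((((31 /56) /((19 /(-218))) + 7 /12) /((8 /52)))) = -4256 /179517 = -0.02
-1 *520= -520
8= 8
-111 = -111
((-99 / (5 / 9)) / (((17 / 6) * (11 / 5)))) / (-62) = 243 / 527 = 0.46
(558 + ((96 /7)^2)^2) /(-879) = -28758138 /703493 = -40.88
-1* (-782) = 782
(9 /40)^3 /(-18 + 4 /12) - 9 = -30530187 /3392000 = -9.00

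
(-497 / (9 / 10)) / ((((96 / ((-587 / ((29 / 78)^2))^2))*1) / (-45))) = 3301488381739275 / 707281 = 4667859566.06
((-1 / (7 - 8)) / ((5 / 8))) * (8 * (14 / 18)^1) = 448 / 45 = 9.96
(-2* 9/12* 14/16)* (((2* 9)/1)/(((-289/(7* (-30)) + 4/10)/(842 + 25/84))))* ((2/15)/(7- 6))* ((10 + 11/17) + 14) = -1867666941/50728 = -36817.28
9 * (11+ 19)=270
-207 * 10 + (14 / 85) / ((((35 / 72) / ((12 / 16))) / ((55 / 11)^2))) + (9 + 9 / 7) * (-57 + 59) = -243126 / 119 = -2043.08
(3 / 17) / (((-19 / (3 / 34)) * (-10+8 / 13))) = 117 / 1339804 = 0.00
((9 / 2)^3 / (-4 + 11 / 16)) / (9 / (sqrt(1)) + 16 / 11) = -16038 / 6095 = -2.63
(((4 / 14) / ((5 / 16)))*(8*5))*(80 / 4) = 5120 / 7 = 731.43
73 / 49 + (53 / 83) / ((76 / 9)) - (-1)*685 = 212211877 / 309092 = 686.57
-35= -35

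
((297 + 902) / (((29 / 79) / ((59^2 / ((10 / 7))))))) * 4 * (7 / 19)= 32312932498 / 2755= 11728832.12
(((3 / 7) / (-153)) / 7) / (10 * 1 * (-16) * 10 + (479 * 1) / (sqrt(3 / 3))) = 0.00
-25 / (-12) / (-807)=-25 / 9684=-0.00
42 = 42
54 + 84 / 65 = 55.29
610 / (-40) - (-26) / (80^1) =-597 / 40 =-14.92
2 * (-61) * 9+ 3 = -1095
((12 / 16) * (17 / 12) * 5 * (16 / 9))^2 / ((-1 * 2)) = -7225 / 162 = -44.60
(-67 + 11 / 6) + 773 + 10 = 4307 / 6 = 717.83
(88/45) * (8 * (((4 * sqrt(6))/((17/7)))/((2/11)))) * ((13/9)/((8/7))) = 438.75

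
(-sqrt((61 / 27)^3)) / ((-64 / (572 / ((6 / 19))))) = 165737 * sqrt(183) / 23328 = 96.11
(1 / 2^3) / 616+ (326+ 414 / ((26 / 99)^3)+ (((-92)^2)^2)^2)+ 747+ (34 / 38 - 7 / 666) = 351561419457406354914901331 / 68501264832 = 5132188731399545.13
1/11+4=45/11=4.09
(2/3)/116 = 1/174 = 0.01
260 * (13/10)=338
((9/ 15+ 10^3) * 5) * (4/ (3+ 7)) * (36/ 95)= 360216/ 475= 758.35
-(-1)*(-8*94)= -752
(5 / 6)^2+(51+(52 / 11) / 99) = 225389 / 4356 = 51.74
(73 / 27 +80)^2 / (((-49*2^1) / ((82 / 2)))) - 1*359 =-4695623 / 1458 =-3220.59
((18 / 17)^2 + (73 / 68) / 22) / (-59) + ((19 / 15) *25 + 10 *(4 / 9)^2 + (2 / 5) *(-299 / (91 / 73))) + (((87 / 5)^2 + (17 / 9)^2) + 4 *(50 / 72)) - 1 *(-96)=7290836569129 / 21269417400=342.78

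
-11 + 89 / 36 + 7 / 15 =-1451 / 180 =-8.06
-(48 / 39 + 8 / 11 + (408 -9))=-57337 / 143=-400.96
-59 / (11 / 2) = -118 / 11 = -10.73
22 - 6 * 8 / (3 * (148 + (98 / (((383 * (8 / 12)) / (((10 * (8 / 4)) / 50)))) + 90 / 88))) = 275182842 / 12569591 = 21.89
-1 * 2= -2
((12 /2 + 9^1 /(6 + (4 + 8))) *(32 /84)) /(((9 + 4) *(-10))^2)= 1 /6825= 0.00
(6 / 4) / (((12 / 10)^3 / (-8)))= -6.94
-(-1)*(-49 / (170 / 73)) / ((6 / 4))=-3577 / 255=-14.03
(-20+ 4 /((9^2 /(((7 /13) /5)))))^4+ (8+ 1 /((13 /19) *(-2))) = 245641218509949705137 /1536821748101250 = 159837.16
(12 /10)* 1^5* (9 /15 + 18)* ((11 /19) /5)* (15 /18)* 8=8184 /475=17.23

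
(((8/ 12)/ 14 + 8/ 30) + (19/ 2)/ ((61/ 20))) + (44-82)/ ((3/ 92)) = -7441997/ 6405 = -1161.90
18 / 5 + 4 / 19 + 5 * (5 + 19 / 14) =47343 / 1330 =35.60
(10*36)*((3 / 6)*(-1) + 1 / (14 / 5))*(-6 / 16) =135 / 7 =19.29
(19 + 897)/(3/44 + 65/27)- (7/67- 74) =87470827/197047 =443.91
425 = 425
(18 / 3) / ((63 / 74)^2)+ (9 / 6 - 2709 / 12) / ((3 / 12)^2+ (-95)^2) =1576732828 / 191042523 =8.25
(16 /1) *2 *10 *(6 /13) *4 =7680 /13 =590.77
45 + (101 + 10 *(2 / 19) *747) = 17714 / 19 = 932.32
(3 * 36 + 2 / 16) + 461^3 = 783778313 / 8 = 97972289.12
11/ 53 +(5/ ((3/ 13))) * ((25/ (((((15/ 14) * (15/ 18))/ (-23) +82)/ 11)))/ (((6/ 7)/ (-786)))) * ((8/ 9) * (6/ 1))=-8951521358483/ 25177491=-355536.67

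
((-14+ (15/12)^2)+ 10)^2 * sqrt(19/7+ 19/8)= 1521 * sqrt(3990)/7168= 13.40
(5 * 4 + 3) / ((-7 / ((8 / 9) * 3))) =-184 / 21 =-8.76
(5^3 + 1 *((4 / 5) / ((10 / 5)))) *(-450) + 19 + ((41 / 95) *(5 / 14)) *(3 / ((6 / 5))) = -30010447 / 532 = -56410.61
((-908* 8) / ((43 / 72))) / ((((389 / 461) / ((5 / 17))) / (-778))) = 2411066880 / 731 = 3298313.11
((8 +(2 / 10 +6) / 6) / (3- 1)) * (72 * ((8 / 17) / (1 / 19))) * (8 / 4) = 494304 / 85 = 5815.34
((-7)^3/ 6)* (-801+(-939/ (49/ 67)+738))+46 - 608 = 76438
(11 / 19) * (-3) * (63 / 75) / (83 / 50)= -1386 / 1577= -0.88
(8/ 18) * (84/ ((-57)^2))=112/ 9747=0.01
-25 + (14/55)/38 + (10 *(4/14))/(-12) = -553703/21945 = -25.23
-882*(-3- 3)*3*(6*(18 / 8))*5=1071630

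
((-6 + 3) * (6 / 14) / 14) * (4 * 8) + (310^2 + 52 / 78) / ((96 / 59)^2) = 24585701263 / 677376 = 36295.50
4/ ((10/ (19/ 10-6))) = -41/ 25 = -1.64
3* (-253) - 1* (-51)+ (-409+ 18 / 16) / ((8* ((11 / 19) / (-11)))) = 16685 / 64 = 260.70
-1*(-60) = 60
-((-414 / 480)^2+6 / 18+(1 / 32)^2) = -82807 / 76800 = -1.08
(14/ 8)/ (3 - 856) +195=665333/ 3412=195.00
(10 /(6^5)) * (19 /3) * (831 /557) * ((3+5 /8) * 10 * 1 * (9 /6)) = 0.66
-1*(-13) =13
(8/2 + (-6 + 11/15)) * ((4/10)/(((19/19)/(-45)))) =114/5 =22.80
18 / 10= 9 / 5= 1.80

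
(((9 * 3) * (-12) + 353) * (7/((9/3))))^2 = 41209/9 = 4578.78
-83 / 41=-2.02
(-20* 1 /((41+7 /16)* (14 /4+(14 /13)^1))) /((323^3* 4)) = -160 /204514782423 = -0.00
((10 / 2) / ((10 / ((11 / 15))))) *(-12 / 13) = -22 / 65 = -0.34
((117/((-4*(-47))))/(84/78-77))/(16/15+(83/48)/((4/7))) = -121680/60754127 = -0.00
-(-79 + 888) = -809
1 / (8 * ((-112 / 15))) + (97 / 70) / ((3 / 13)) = 5.99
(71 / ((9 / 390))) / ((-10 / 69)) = -21229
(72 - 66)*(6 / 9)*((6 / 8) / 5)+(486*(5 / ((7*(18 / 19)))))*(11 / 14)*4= 282297 / 245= 1152.23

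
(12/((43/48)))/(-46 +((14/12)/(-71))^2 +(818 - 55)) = 104530176/5595088663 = 0.02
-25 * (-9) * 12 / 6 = 450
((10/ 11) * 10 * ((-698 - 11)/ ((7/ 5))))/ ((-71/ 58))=20561000/ 5467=3760.93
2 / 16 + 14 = 113 / 8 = 14.12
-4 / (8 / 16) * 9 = -72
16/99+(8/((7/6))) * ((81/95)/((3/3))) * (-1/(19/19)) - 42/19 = -27358/3465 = -7.90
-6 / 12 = -1 / 2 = -0.50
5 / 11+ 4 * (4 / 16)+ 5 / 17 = 327 / 187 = 1.75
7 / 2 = 3.50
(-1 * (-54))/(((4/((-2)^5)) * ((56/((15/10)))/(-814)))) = 65934/7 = 9419.14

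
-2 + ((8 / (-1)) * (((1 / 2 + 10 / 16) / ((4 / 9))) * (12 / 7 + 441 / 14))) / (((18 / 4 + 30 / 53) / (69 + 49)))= -39264497 / 2506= -15668.20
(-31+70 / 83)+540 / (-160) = -22265 / 664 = -33.53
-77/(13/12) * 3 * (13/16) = -693/4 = -173.25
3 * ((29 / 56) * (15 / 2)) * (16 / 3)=435 / 7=62.14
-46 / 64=-23 / 32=-0.72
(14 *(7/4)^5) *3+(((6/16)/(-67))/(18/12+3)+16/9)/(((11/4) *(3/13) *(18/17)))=63452059337/91694592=691.99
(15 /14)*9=135 /14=9.64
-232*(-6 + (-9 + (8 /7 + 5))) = 14384 /7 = 2054.86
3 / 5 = 0.60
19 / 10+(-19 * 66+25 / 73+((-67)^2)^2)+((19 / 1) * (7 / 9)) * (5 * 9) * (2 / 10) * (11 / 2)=7354969271 / 365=20150600.74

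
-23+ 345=322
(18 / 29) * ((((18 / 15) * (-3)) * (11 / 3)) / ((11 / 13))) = -1404 / 145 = -9.68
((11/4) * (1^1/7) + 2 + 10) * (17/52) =5899/1456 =4.05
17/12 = 1.42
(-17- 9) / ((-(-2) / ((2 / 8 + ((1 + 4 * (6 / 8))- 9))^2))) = -4693 / 16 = -293.31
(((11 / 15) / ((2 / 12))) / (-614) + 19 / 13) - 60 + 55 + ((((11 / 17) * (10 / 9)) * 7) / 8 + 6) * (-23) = -1905321841 / 12212460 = -156.01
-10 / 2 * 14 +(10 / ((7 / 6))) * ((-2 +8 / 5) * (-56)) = 122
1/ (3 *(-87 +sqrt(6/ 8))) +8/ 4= 60430/ 30273- 2 *sqrt(3)/ 90819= 2.00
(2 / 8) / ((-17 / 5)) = -5 / 68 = -0.07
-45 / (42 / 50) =-375 / 7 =-53.57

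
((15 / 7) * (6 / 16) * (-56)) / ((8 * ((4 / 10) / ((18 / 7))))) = -2025 / 56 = -36.16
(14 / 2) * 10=70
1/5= 0.20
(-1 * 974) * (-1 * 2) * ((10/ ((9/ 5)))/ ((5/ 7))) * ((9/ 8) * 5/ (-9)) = -85225/ 9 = -9469.44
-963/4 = -240.75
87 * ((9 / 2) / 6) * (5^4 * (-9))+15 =-1468065 / 4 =-367016.25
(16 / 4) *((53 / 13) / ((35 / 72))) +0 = 15264 / 455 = 33.55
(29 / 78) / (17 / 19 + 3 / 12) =0.32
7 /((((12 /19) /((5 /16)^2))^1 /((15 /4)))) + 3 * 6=90353 /4096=22.06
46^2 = 2116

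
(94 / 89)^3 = 830584 / 704969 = 1.18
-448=-448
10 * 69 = 690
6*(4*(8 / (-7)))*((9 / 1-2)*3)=-576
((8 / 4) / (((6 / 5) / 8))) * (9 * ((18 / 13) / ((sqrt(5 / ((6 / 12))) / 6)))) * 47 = 60912 * sqrt(10) / 13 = 14816.97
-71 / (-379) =71 / 379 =0.19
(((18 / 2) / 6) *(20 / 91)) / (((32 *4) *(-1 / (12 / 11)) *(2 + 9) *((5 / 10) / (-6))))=135 / 44044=0.00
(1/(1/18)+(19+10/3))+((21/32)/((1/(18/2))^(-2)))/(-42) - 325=-1475713/5184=-284.67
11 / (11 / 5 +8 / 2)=55 / 31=1.77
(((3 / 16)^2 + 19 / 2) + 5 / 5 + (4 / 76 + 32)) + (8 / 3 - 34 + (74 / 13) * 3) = 5374349 / 189696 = 28.33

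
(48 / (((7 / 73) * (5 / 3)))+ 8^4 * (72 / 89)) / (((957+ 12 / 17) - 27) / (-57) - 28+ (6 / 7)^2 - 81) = -29.01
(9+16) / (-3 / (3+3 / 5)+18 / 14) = 1050 / 19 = 55.26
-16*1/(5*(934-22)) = -1/285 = -0.00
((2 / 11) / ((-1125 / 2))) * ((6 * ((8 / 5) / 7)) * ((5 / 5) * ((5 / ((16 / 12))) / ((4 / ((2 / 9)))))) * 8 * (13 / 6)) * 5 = -416 / 51975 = -0.01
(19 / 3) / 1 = 19 / 3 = 6.33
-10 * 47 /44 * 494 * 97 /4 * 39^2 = -8563785165 /44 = -194631481.02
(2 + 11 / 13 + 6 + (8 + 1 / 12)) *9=7923 / 52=152.37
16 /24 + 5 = 17 /3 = 5.67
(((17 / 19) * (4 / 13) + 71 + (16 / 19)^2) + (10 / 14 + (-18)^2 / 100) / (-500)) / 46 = 3694533118 / 2361165625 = 1.56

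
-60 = -60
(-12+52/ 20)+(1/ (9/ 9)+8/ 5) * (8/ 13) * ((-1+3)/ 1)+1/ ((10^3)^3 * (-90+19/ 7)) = -3788200000007/ 611000000000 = -6.20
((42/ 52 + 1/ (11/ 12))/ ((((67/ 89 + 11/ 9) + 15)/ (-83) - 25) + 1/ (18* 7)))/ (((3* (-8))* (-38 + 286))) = 84233961/ 6653619781952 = 0.00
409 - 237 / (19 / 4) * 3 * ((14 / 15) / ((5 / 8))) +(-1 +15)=94749 / 475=199.47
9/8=1.12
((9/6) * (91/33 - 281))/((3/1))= -4591/33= -139.12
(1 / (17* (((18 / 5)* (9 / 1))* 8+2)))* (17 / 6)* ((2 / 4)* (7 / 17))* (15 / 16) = 175 / 1420928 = 0.00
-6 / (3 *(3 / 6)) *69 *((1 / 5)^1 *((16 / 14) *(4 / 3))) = -2944 / 35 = -84.11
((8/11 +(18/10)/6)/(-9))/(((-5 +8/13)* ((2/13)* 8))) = 19097/902880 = 0.02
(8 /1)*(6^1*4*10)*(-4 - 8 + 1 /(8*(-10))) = -23064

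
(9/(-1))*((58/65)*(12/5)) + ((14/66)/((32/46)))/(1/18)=-394257/28600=-13.79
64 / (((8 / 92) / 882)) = 649152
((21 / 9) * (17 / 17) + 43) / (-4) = -11.33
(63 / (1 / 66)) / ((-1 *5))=-4158 / 5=-831.60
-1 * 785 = -785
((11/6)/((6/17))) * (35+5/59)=21505/118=182.25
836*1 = 836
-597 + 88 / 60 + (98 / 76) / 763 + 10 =-36379081 / 62130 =-585.53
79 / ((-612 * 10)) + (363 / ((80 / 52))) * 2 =2887949 / 6120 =471.89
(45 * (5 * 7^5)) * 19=71849925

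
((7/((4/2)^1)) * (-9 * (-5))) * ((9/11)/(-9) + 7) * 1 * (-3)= -35910/11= -3264.55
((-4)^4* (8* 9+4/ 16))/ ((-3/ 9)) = -55488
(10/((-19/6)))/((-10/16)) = 96/19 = 5.05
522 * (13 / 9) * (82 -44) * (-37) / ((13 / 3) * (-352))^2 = -183483 / 402688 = -0.46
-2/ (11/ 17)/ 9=-34/ 99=-0.34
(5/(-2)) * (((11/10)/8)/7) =-11/224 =-0.05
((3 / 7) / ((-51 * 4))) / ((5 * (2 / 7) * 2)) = -0.00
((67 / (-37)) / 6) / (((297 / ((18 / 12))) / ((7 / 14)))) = -67 / 87912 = -0.00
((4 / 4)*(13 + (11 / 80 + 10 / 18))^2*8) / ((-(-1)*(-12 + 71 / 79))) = -7678790599 / 56829600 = -135.12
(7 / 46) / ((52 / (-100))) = -175 / 598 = -0.29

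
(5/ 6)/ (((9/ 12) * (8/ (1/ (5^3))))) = 1/ 900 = 0.00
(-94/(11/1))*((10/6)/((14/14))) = -14.24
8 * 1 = 8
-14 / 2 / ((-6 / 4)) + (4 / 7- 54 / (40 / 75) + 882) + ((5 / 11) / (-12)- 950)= -75791 / 462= -164.05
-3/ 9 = -0.33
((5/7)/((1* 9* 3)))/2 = 5/378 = 0.01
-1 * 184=-184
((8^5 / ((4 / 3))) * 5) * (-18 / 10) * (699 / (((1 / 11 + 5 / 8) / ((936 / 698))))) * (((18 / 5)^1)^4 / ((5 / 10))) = -148537775417720832 / 1526875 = -97282210670.63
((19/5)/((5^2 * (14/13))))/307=0.00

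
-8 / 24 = -0.33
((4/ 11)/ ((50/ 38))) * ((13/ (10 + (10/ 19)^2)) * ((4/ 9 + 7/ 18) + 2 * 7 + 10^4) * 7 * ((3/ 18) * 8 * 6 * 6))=85727293808/ 72875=1176360.81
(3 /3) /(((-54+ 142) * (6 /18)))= 3 /88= 0.03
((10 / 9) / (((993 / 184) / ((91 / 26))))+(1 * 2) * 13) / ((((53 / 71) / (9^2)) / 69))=3509672994 / 17543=200061.16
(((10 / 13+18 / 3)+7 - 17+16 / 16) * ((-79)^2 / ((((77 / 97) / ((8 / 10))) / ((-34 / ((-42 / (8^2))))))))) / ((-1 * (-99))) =-76403420416 / 10405395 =-7342.67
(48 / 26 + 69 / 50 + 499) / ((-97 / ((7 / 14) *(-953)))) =2467.12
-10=-10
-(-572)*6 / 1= 3432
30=30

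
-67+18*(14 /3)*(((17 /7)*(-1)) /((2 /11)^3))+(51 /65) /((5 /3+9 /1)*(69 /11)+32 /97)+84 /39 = -34005.33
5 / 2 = 2.50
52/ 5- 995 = -4923/ 5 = -984.60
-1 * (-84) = 84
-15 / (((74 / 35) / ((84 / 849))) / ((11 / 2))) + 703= 7320688 / 10471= 699.14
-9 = -9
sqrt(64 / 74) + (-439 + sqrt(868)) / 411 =-439 / 411 + 2 *sqrt(217) / 411 + 4 *sqrt(74) / 37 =-0.07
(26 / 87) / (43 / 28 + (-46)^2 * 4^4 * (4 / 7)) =728 / 754044573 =0.00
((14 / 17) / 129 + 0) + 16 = 35102 / 2193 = 16.01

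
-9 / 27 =-1 / 3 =-0.33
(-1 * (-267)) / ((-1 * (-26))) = 267 / 26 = 10.27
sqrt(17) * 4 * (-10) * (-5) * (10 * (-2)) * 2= -8000 * sqrt(17)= -32984.85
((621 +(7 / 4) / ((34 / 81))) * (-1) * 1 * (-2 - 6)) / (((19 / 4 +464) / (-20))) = -453456 / 2125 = -213.39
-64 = -64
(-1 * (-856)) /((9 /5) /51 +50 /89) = 6475640 /4517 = 1433.62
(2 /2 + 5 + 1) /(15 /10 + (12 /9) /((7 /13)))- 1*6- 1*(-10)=962 /167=5.76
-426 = -426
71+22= 93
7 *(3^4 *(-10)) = -5670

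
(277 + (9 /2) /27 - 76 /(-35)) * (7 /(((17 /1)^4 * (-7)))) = -58661 /17539410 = -0.00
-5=-5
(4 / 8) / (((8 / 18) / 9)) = 81 / 8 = 10.12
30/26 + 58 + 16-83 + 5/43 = -4321/559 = -7.73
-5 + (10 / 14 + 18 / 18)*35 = 55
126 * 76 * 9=86184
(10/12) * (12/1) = 10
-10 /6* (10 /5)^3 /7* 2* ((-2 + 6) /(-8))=40 /21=1.90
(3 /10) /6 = 1 /20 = 0.05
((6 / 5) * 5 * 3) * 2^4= 288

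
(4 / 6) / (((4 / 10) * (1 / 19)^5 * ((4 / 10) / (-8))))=-247609900 / 3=-82536633.33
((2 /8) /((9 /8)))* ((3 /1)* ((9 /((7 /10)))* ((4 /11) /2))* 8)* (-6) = -5760 /77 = -74.81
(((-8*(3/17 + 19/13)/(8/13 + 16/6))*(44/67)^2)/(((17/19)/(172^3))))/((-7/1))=12704399359872/9081247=1398970.80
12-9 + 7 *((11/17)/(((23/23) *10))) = 587/170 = 3.45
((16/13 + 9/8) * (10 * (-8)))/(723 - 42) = -2450/8853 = -0.28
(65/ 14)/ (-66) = -65/ 924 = -0.07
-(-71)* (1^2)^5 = 71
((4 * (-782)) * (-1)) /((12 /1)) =782 /3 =260.67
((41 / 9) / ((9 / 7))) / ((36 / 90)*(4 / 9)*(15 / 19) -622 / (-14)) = 38171 / 480141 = 0.08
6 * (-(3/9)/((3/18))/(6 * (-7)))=2/7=0.29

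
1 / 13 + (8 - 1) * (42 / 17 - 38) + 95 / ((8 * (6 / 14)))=-1171763 / 5304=-220.92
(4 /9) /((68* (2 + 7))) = 1 /1377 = 0.00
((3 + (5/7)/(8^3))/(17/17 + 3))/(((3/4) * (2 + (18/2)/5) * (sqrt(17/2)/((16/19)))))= 53785 * sqrt(34)/4124064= 0.08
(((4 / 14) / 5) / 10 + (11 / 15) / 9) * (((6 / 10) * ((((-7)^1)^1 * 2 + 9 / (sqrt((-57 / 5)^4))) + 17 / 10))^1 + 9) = 2059382 / 14214375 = 0.14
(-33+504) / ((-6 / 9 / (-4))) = 2826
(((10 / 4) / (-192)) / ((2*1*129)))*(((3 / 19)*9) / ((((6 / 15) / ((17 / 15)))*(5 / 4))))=-17 / 104576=-0.00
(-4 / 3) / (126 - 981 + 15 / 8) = 32 / 20475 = 0.00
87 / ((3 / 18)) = 522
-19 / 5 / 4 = -19 / 20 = -0.95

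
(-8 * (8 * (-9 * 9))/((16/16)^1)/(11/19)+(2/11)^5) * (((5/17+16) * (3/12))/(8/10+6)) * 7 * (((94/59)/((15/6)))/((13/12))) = 788526442342464/35699047813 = 22088.16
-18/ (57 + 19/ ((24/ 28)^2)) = -648/ 2983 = -0.22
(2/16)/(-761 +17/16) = -2/12159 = -0.00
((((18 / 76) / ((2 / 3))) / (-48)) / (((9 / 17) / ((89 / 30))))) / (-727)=0.00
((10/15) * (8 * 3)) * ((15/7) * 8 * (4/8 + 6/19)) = 29760/133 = 223.76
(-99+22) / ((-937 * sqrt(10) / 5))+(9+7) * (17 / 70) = 77 * sqrt(10) / 1874+136 / 35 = 4.02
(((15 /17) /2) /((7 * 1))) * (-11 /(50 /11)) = -363 /2380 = -0.15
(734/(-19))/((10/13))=-4771/95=-50.22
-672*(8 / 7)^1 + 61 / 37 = -28355 / 37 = -766.35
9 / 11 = 0.82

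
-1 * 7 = -7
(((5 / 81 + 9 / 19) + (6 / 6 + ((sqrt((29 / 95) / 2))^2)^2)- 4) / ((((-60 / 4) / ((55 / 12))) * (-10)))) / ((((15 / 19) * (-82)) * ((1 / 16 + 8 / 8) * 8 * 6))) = 78524369 / 3475492920000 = 0.00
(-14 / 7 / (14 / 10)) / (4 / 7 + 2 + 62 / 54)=-270 / 703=-0.38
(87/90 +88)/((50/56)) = 37366/375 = 99.64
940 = 940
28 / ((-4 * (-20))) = 7 / 20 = 0.35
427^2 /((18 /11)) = 2005619 /18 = 111423.28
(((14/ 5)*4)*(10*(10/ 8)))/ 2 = 70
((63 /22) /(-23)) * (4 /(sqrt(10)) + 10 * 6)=-1890 /253 - 63 * sqrt(10) /1265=-7.63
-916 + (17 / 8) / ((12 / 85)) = -86491 / 96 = -900.95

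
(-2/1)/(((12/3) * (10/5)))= -0.25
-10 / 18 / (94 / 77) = -385 / 846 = -0.46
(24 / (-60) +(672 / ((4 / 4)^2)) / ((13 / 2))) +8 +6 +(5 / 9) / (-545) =7459459 / 63765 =116.98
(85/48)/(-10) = -17/96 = -0.18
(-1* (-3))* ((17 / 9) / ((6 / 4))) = 34 / 9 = 3.78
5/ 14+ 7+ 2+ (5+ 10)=341/ 14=24.36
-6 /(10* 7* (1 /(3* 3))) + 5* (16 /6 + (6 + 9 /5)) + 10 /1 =61.56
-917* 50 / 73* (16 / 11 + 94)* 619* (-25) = 745005187500 / 803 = 927777319.43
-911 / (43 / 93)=-84723 / 43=-1970.30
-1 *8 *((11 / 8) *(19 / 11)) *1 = -19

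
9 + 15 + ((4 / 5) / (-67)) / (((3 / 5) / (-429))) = 2180 / 67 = 32.54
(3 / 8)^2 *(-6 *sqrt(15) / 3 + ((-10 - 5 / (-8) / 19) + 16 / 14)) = -84501 / 68096 - 9 *sqrt(15) / 32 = -2.33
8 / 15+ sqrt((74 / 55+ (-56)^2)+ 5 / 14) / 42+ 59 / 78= 2.62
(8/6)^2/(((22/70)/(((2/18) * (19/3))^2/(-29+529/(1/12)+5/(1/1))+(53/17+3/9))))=2227407980/114102351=19.52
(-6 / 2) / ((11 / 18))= -54 / 11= -4.91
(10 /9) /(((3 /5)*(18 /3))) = 25 /81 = 0.31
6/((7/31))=186/7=26.57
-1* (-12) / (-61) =-12 / 61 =-0.20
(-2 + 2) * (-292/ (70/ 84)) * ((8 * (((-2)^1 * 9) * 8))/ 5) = 0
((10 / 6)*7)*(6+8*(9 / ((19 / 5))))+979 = 24131 / 19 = 1270.05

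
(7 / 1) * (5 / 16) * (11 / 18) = 385 / 288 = 1.34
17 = 17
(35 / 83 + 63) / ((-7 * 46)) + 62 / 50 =49779 / 47725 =1.04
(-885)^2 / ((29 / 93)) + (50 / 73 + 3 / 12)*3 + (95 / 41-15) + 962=872370147387 / 347188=2512673.67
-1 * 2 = -2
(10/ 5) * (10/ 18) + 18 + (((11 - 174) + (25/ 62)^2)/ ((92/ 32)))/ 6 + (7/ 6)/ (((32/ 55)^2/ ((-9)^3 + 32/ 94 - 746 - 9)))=-24431258448475/ 4786979328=-5103.69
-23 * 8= -184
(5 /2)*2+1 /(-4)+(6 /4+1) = 29 /4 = 7.25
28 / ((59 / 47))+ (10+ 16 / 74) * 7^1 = 204806 / 2183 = 93.82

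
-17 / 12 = -1.42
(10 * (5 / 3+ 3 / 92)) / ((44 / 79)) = 185255 / 6072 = 30.51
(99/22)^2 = 81/4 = 20.25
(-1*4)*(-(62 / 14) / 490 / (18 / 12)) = 124 / 5145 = 0.02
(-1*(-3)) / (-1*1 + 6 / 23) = -69 / 17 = -4.06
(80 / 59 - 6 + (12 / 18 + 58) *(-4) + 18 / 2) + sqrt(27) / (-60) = -40765 / 177 - sqrt(3) / 20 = -230.40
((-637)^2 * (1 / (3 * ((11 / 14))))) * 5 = 28403830 / 33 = 860722.12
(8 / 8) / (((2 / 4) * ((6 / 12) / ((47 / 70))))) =94 / 35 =2.69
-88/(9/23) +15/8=-16057/72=-223.01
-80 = -80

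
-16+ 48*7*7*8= 18800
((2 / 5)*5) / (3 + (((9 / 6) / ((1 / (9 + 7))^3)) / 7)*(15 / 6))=0.00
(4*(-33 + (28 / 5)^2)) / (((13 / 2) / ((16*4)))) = -20992 / 325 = -64.59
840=840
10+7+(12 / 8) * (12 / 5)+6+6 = 32.60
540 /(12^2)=15 /4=3.75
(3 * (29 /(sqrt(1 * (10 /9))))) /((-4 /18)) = -2349 * sqrt(10) /20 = -371.41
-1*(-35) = 35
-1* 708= -708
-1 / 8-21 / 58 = -0.49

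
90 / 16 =45 / 8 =5.62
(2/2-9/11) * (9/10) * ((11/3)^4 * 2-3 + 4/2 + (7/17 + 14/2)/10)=226108/3825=59.11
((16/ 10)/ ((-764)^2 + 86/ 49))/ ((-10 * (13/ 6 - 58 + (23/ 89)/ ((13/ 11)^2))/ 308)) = 0.00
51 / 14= 3.64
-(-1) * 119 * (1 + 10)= 1309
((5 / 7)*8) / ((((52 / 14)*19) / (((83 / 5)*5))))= 6.72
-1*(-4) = 4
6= 6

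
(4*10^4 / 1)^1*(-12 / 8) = -60000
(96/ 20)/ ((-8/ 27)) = -81/ 5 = -16.20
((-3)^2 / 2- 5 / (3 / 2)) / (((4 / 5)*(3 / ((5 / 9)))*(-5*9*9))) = -35 / 52488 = -0.00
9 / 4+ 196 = 793 / 4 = 198.25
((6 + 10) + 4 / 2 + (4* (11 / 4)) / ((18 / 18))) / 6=29 / 6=4.83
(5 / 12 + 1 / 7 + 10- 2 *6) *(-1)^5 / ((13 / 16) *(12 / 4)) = 484 / 819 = 0.59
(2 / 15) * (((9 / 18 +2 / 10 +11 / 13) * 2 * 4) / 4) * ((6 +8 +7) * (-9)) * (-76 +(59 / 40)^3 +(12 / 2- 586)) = 529042677723 / 10400000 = 50869.49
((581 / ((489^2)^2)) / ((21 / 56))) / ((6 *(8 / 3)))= 581 / 343073115846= 0.00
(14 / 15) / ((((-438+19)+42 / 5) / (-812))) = 1.85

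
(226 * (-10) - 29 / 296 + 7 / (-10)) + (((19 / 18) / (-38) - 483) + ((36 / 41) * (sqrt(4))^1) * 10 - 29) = -1504705199 / 546120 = -2755.26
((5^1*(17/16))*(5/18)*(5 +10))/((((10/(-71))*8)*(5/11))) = -66385/1536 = -43.22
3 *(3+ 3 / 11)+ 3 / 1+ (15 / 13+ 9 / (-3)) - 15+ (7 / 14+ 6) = 707 / 286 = 2.47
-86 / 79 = -1.09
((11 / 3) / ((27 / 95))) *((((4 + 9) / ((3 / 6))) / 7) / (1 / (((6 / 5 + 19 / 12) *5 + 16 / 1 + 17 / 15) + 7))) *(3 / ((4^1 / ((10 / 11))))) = 939835 / 756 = 1243.17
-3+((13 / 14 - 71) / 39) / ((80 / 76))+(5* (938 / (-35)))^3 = -8758235693 / 3640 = -2406108.71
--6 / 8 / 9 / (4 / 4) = 1 / 12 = 0.08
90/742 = 45/371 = 0.12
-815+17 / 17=-814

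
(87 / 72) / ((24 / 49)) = 1421 / 576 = 2.47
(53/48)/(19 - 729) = -53/34080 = -0.00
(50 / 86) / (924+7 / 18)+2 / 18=719527 / 6439293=0.11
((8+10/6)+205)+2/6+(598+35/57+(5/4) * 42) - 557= 35239/114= 309.11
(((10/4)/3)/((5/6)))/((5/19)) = 19/5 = 3.80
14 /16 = 7 /8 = 0.88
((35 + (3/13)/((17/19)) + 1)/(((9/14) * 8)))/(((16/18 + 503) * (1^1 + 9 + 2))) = 18697/16035760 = 0.00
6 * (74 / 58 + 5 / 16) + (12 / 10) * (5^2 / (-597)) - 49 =-1824563 / 46168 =-39.52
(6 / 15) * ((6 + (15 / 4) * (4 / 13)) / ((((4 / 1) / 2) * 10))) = 93 / 650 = 0.14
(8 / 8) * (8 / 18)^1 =4 / 9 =0.44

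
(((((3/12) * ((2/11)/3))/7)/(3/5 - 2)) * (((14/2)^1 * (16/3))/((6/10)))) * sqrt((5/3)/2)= -100 * sqrt(30)/6237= -0.09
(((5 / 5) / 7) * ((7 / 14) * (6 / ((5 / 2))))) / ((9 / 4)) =8 / 105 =0.08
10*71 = 710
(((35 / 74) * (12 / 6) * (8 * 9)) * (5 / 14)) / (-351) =-100 / 1443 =-0.07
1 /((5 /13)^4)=28561 /625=45.70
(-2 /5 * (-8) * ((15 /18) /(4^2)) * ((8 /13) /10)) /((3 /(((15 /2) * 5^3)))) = 125 /39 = 3.21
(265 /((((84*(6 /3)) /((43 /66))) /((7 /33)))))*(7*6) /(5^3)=15953 /217800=0.07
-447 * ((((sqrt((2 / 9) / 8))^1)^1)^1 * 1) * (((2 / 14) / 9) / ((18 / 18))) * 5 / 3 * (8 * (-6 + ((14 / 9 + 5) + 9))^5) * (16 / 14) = -1435575.76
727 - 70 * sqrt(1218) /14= 727 - 5 * sqrt(1218)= 552.50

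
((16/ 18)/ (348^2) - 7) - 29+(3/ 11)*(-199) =-135288295/ 1498662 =-90.27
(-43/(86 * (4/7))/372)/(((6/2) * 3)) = -7/26784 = -0.00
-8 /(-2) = 4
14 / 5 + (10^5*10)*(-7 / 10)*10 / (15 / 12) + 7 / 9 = -251999839 / 45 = -5599996.42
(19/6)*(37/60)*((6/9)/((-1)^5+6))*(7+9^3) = 129352/675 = 191.63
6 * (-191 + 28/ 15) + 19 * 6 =-5104/ 5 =-1020.80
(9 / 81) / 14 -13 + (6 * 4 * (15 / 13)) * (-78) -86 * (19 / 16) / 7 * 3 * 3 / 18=-2197729 / 1008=-2180.29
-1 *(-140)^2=-19600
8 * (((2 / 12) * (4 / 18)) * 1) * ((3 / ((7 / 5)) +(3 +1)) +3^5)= 13952 / 189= 73.82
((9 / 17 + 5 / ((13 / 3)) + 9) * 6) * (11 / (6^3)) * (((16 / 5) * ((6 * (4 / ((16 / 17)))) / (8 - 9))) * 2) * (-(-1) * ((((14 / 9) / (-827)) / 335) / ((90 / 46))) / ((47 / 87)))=323356264 / 114260284125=0.00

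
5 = 5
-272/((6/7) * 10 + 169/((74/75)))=-140896/93165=-1.51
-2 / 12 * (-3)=1 / 2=0.50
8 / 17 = 0.47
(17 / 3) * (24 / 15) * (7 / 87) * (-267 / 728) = -1513 / 5655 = -0.27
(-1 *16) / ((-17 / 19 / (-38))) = -11552 / 17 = -679.53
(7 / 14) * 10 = 5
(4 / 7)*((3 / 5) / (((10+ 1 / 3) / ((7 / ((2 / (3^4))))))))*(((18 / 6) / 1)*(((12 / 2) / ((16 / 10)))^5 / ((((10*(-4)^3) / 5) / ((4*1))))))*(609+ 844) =-482614858125 / 507904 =-950208.82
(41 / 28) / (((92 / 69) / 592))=4551 / 7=650.14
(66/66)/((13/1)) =1/13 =0.08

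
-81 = -81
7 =7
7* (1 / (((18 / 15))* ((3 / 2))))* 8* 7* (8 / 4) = 3920 / 9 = 435.56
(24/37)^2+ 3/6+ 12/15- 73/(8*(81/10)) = 1317809/2217780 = 0.59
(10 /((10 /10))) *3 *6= 180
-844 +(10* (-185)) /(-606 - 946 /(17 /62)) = -29082863 /34477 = -843.54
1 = 1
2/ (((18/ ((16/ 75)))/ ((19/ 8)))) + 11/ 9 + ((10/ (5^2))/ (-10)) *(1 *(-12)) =1187/ 675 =1.76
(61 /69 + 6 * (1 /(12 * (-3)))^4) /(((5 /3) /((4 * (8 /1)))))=1138411 /67068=16.97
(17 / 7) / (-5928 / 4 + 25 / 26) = -442 / 269549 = -0.00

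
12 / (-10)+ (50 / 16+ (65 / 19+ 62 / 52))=6.54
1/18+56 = 1009/18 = 56.06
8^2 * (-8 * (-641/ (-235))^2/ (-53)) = 210371072/ 2926925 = 71.87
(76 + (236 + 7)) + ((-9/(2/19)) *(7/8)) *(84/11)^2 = -489278/121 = -4043.62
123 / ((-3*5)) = -41 / 5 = -8.20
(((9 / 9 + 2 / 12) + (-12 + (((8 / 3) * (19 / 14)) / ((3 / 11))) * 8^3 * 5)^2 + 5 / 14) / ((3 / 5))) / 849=22885247406320 / 10109043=2263839.16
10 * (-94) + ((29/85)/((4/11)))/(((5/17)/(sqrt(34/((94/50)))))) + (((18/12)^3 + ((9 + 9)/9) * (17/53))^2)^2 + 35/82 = -665.75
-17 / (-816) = 1 / 48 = 0.02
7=7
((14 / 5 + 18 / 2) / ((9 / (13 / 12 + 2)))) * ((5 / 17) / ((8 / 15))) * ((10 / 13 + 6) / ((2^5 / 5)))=600325 / 254592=2.36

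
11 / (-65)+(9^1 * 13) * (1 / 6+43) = 656543 / 130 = 5050.33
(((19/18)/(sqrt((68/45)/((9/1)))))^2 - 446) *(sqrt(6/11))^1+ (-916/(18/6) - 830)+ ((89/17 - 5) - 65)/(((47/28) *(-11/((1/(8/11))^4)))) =-2755933405/2454528 - 119507 *sqrt(66)/2992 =-1447.29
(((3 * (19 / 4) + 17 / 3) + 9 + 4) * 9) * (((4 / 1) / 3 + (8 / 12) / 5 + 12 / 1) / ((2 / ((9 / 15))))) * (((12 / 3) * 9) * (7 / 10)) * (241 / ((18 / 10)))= 40381719 / 10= 4038171.90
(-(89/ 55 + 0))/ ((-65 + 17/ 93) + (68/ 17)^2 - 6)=0.03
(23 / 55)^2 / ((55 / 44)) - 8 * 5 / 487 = 425492 / 7365875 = 0.06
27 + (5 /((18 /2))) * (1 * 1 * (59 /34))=8557 /306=27.96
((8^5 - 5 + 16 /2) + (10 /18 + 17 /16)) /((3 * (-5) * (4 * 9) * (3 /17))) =-80227369 /233280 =-343.91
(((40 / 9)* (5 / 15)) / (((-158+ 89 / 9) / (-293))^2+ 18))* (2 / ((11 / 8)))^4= 675144007680 / 1858597806571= 0.36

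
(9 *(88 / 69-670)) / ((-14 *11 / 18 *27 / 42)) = 276852 / 253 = 1094.28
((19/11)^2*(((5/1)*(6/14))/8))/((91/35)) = 27075/88088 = 0.31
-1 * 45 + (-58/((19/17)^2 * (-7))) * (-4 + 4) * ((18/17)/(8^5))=-45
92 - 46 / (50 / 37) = 1449 / 25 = 57.96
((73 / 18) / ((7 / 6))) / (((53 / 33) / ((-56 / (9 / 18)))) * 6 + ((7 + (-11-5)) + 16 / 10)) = -32120 / 69171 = -0.46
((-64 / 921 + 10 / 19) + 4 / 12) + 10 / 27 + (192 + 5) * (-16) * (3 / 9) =-165287771 / 157491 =-1049.51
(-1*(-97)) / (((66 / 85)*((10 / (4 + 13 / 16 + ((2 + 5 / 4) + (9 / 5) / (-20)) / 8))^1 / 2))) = 3434867 / 26400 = 130.11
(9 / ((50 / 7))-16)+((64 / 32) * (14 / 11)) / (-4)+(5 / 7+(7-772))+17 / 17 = -2997849 / 3850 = -778.66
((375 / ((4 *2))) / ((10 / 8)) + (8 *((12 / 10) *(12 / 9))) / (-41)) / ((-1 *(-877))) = 15247 / 359570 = 0.04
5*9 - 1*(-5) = 50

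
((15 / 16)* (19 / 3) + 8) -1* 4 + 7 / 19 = 3133 / 304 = 10.31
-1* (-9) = 9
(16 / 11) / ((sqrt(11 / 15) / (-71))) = -1136 * sqrt(165) / 121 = -120.60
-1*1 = -1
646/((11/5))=3230/11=293.64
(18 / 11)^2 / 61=324 / 7381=0.04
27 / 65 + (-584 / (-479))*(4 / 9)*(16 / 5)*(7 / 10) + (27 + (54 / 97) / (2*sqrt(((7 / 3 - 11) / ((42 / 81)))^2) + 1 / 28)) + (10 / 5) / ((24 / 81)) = 18029535348433 / 509369222700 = 35.40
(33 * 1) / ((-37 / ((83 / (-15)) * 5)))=913 / 37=24.68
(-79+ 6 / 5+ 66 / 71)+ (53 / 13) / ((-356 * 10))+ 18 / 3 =-232875467 / 3285880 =-70.87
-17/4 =-4.25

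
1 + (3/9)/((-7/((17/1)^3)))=-4892/21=-232.95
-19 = -19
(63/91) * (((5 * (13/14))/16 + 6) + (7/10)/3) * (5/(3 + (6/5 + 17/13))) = 328785/80192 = 4.10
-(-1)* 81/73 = 81/73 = 1.11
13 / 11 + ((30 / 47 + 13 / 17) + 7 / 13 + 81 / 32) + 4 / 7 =6.23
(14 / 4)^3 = 343 / 8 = 42.88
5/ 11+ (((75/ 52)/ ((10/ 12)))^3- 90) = -16309985/ 193336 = -84.36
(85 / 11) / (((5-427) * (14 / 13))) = -1105 / 64988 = -0.02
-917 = -917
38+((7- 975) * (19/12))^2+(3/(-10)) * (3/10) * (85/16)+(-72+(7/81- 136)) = 60883402967/25920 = 2348896.72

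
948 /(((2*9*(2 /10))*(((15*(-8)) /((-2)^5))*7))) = 632 /63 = 10.03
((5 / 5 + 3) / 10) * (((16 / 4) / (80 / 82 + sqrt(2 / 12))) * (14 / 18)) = 36736 / 23757- 94136 * sqrt(6) / 356355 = 0.90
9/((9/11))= 11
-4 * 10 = -40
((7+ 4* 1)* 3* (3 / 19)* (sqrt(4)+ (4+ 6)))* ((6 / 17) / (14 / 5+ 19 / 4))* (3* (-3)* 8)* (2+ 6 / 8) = -578.74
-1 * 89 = -89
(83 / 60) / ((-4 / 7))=-581 / 240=-2.42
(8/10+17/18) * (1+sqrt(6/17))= 157 * sqrt(102)/1530+157/90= 2.78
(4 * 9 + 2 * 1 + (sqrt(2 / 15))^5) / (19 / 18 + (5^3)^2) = 8 * sqrt(30) / 105475875 + 684 / 281269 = 0.00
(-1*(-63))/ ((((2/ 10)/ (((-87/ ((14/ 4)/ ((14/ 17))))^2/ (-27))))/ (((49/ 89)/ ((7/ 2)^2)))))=-5651520/ 25721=-219.72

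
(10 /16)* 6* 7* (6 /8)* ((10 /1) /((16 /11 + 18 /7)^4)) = 2214641583 /2955267200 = 0.75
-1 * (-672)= 672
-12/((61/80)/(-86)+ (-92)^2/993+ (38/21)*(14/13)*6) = -1065767040/1794672391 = -0.59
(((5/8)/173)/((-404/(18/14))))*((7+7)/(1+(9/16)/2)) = -90/716393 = -0.00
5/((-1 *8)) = -5/8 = -0.62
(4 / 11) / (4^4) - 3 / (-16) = 133 / 704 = 0.19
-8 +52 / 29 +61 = 1589 / 29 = 54.79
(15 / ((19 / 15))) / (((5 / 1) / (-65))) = -2925 / 19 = -153.95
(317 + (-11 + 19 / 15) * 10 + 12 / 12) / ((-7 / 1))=-662 / 21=-31.52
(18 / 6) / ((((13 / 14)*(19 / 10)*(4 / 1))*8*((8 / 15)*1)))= 1575 / 15808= 0.10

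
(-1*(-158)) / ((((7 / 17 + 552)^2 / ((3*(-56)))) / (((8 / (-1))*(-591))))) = -36269509248 / 88190881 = -411.26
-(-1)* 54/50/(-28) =-27/700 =-0.04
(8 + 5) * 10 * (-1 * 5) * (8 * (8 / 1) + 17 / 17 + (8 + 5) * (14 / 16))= -198575 / 4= -49643.75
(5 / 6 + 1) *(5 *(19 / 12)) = 1045 / 72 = 14.51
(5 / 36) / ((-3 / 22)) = -55 / 54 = -1.02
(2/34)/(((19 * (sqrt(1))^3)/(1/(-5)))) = -1/1615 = -0.00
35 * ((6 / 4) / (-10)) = -21 / 4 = -5.25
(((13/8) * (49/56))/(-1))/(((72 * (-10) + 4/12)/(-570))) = -1.13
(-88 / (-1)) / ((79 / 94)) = 8272 / 79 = 104.71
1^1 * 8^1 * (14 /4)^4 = 2401 /2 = 1200.50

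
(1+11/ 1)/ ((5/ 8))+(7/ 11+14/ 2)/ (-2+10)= 2217/ 110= 20.15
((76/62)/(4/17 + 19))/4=323/20274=0.02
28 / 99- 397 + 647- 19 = 22897 / 99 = 231.28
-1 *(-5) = 5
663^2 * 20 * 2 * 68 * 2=2391255360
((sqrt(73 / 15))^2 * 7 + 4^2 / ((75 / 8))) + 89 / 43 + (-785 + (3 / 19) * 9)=-45694964 / 61275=-745.74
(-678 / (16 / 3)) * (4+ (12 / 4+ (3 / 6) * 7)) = -21357 / 16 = -1334.81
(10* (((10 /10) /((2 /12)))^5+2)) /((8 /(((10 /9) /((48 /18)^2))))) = 97225 /64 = 1519.14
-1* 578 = -578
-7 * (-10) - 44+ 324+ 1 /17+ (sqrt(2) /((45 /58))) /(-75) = 5951 /17 - 58 * sqrt(2) /3375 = 350.03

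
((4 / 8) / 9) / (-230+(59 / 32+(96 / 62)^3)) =-476656 / 1925686323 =-0.00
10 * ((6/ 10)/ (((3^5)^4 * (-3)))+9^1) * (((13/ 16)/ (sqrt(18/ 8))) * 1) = 509942218643/ 10460353203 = 48.75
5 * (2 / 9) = 10 / 9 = 1.11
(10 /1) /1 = 10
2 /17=0.12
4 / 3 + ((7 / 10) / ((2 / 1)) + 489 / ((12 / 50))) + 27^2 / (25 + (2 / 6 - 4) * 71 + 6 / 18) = 5741749 / 2820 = 2036.08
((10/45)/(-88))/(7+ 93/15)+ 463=12100963/26136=463.00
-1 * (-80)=80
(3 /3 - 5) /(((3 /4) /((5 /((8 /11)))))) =-110 /3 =-36.67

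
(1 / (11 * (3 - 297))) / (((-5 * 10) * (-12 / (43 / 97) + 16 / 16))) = -43 / 181265700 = -0.00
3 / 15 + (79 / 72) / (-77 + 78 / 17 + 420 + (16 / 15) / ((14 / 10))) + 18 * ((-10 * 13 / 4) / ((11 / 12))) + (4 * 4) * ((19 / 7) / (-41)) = -639.04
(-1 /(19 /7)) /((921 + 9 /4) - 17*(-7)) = -28 /79211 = -0.00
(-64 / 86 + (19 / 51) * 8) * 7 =34328 / 2193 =15.65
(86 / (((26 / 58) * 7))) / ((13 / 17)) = 42398 / 1183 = 35.84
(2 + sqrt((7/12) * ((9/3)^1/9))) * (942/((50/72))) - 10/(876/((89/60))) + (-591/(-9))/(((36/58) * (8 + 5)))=5652 * sqrt(7)/25 + 13944452941/5124600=3319.23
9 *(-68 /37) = -612 /37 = -16.54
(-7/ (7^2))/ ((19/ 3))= -3/ 133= -0.02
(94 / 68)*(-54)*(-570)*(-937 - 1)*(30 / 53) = -20354506200 / 901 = -22591016.87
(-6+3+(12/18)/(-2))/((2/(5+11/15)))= -86/9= -9.56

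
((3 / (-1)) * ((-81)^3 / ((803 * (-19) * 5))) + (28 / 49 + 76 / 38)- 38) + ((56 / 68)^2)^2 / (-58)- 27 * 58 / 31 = -4284261804640929 / 40095216959105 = -106.85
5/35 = 1/7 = 0.14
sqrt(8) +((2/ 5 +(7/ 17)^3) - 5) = -111284/ 24565 +2 * sqrt(2) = -1.70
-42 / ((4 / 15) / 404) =-63630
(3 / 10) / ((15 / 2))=1 / 25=0.04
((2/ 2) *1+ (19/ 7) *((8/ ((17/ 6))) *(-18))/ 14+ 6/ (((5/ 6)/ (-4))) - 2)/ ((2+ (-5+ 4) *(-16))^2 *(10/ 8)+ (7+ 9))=-165157/ 1753465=-0.09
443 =443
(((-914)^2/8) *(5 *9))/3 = 1566367.50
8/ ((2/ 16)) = 64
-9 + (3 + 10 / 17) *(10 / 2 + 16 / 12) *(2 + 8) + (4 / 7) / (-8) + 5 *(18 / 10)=162209 / 714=227.18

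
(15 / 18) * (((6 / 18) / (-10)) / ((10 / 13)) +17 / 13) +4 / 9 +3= 2339 / 520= 4.50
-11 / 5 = -2.20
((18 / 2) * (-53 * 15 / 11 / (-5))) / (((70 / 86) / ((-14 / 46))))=-61533 / 1265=-48.64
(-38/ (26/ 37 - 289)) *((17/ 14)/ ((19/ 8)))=5032/ 74669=0.07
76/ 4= 19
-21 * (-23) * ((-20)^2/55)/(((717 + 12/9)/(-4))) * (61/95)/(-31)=5656896/13962245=0.41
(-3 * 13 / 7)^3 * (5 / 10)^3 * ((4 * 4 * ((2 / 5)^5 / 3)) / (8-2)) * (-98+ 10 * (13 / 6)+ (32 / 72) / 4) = 140608 / 9375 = 15.00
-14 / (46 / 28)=-196 / 23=-8.52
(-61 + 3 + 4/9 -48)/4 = -475/18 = -26.39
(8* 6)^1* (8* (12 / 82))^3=77.02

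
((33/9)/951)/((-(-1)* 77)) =1/19971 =0.00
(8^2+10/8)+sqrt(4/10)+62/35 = sqrt(10)/5+9383/140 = 67.65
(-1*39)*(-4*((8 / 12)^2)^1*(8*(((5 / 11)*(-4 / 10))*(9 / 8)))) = -1248 / 11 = -113.45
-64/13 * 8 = -512/13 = -39.38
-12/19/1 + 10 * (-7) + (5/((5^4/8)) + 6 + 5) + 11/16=-58.88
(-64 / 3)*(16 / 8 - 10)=512 / 3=170.67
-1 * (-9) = 9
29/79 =0.37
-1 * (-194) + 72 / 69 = 4486 / 23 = 195.04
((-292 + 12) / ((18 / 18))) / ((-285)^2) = -0.00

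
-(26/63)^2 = -676/3969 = -0.17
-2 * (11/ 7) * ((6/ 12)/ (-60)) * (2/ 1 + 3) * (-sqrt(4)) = -11/ 42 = -0.26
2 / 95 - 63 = -5983 / 95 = -62.98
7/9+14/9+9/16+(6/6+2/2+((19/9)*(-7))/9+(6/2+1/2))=8753/1296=6.75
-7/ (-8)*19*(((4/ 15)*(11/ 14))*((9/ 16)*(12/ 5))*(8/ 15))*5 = 12.54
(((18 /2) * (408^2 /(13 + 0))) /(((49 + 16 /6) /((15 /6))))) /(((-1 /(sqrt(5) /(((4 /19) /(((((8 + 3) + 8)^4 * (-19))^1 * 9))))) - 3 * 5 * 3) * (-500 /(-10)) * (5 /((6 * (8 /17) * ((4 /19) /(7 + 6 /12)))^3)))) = -0.00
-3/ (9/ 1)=-1/ 3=-0.33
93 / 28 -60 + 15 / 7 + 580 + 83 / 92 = 84745 / 161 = 526.37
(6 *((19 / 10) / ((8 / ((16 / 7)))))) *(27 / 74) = 1539 / 1295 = 1.19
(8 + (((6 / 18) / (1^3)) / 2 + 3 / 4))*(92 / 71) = 2461 / 213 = 11.55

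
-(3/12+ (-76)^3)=1755903/4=438975.75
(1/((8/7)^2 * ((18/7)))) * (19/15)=6517/17280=0.38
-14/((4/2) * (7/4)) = -4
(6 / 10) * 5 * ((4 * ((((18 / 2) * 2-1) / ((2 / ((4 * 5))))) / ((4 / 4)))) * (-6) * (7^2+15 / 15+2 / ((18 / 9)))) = -624240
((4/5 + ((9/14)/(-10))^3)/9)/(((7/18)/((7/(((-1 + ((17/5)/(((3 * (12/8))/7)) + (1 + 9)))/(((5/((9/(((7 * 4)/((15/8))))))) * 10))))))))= 4388942/472605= 9.29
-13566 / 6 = -2261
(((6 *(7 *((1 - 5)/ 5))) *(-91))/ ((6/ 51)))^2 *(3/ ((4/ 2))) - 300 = 25329716556/ 25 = 1013188662.24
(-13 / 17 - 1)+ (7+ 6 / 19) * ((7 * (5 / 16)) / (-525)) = -139163 / 77520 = -1.80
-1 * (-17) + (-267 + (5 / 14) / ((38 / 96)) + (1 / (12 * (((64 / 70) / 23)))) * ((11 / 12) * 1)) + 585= 207040115 / 612864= 337.82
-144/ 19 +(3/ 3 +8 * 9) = 1243/ 19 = 65.42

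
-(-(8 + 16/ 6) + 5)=17/ 3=5.67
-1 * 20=-20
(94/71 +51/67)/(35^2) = 1417/832475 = 0.00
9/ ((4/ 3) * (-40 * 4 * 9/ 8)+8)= -9/ 232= -0.04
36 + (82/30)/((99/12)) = 36.33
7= 7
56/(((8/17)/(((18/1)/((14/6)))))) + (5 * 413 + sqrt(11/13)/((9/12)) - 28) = 2956.23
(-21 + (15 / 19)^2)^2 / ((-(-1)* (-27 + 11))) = -3381921 / 130321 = -25.95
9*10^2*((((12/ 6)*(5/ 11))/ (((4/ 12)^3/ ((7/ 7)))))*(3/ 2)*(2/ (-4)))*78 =-14215500/ 11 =-1292318.18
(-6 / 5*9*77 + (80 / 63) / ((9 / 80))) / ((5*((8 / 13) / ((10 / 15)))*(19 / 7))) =-15116309 / 230850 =-65.48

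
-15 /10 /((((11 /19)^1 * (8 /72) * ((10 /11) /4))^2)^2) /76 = -270011394 /625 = -432018.23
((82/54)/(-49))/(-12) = 41/15876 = 0.00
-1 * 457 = -457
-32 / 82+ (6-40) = -1410 / 41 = -34.39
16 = 16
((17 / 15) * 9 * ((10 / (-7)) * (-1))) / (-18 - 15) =-0.44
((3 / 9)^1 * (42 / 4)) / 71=7 / 142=0.05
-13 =-13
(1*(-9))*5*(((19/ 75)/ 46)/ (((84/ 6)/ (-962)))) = 27417/ 1610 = 17.03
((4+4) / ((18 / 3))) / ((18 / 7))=14 / 27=0.52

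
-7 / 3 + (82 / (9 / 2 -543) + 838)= 899849 / 1077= 835.51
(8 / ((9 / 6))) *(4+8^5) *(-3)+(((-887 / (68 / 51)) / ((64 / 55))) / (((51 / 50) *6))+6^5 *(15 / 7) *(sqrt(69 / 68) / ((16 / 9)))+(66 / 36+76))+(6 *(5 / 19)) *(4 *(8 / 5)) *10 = -514825.01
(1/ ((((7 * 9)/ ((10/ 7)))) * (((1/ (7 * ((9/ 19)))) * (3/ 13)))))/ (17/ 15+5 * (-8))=-650/ 77539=-0.01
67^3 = 300763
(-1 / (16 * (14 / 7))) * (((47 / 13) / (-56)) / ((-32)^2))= 47 / 23855104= 0.00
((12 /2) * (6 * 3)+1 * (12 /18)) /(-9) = -12.07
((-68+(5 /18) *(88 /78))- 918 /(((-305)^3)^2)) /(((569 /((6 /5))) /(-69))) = 879765132611848384528 /89319424019136796875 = 9.85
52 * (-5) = -260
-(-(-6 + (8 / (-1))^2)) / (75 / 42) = 812 / 25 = 32.48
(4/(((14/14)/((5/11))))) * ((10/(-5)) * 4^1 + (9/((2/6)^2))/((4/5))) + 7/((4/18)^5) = 4606453/352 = 13086.51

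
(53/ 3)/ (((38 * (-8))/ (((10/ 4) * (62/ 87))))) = -8215/ 79344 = -0.10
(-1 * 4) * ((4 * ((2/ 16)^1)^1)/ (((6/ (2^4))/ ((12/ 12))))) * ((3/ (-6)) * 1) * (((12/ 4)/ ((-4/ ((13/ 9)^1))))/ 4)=-13/ 18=-0.72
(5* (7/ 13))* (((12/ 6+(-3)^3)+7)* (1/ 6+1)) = -735/ 13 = -56.54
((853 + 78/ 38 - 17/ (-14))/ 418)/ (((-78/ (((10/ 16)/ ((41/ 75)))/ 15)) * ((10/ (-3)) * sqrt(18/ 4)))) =1138835 * sqrt(2)/ 5689267584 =0.00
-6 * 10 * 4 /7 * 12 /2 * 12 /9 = -1920 /7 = -274.29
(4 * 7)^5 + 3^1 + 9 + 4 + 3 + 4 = 17210391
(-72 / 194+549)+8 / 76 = 1011317 / 1843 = 548.73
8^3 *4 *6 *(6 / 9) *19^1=155648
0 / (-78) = 0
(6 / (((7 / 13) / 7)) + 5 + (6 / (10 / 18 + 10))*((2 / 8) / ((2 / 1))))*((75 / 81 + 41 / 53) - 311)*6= -154163.50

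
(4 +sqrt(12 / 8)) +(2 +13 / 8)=sqrt(6) / 2 +61 / 8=8.85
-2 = -2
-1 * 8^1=-8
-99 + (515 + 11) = 427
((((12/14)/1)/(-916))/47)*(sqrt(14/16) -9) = 27/150682 -3*sqrt(14)/602728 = 0.00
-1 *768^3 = -452984832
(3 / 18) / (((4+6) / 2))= 0.03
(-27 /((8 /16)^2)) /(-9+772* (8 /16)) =-108 /377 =-0.29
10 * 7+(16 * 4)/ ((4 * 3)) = 75.33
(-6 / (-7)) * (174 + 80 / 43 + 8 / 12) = 45544 / 301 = 151.31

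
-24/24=-1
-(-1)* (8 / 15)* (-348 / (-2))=464 / 5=92.80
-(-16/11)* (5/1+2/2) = 8.73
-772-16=-788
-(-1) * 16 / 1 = 16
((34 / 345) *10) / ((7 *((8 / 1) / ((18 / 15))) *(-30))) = -17 / 24150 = -0.00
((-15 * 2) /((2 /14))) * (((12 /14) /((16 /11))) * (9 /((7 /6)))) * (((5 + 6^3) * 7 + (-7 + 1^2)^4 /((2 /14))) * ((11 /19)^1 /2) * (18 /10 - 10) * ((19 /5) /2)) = 45719459.78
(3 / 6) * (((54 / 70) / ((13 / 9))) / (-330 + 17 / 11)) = -2673 / 3287830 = -0.00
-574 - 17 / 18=-10349 / 18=-574.94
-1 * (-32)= 32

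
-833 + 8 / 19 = -15819 / 19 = -832.58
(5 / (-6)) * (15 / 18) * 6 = -4.17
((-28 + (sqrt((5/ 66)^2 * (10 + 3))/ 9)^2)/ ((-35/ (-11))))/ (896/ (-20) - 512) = 9879083/ 625097088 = 0.02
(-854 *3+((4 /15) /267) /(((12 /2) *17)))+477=-425871673 /204255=-2085.00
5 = 5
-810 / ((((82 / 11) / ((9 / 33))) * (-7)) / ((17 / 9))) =2295 / 287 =8.00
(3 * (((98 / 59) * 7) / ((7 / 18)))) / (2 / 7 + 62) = 9261 / 6431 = 1.44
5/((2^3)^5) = 5/32768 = 0.00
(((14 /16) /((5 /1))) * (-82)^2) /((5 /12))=70602 /25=2824.08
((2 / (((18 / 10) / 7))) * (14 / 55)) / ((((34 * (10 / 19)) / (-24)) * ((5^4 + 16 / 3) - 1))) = -931 / 220660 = -0.00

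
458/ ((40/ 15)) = 687/ 4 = 171.75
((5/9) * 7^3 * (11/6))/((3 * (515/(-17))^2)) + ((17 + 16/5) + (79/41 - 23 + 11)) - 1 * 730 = -50716905883/70464978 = -719.75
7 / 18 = 0.39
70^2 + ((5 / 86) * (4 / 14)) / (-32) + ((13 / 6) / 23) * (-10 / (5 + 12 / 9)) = 20624373335 / 4209184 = 4899.85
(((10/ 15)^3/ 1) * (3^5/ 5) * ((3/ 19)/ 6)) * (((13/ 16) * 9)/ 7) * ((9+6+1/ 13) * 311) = 176337/ 95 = 1856.18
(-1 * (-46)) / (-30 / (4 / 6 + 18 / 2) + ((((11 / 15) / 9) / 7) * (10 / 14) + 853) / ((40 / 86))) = 3529764 / 140489551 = 0.03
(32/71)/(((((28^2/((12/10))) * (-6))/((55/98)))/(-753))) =0.05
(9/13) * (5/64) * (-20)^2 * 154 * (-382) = -16545375/13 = -1272721.15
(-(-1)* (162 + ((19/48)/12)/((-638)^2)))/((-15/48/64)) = -151928358988/4579245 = -33177.60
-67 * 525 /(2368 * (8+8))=-35175 /37888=-0.93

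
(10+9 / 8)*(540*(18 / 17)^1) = 108135 / 17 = 6360.88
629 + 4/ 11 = 6923/ 11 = 629.36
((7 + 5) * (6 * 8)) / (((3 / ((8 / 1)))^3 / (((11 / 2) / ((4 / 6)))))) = 90112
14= 14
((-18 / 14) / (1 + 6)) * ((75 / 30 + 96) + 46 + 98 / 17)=-45981 / 1666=-27.60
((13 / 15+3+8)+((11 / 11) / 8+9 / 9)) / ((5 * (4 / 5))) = 1559 / 480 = 3.25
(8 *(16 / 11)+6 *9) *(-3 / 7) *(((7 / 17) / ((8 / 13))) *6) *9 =-380133 / 374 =-1016.40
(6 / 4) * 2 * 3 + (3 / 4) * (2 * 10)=24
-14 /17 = -0.82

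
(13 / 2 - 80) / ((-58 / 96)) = 3528 / 29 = 121.66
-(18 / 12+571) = -1145 / 2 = -572.50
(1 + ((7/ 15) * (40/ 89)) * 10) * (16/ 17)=13232/ 4539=2.92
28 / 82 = 14 / 41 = 0.34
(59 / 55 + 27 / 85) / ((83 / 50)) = 13000 / 15521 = 0.84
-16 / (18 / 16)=-128 / 9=-14.22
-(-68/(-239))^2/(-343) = 4624/19592503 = 0.00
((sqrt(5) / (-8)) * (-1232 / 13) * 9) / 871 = 1386 * sqrt(5) / 11323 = 0.27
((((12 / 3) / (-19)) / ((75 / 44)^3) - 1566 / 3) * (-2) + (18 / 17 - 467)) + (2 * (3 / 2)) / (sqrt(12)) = 579.01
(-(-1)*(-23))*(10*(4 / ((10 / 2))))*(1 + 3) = -736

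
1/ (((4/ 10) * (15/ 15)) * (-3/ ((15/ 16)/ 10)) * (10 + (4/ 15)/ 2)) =-75/ 9728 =-0.01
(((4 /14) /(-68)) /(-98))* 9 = 9 /23324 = 0.00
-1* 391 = -391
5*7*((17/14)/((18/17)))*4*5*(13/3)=93925/27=3478.70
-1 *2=-2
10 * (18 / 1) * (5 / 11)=900 / 11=81.82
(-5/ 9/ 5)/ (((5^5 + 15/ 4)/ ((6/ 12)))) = -2/ 112635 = -0.00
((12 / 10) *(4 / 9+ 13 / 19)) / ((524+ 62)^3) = 193 / 28675282980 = 0.00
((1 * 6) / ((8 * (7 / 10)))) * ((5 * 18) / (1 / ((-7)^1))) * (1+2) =-2025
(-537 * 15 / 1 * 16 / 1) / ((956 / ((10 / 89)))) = -322200 / 21271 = -15.15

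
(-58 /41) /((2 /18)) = -522 /41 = -12.73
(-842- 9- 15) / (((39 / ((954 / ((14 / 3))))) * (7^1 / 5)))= -2065410 / 637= -3242.40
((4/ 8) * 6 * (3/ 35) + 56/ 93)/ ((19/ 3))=2797/ 20615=0.14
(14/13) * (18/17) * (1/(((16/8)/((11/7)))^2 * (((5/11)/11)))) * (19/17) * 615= 307944153/26299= 11709.35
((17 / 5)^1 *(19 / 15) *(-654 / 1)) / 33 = -70414 / 825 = -85.35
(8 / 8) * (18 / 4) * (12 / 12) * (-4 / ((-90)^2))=-1 / 450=-0.00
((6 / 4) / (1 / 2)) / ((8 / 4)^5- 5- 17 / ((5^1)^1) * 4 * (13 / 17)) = 15 / 83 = 0.18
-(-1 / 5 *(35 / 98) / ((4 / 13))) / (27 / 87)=377 / 504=0.75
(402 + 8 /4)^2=163216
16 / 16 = 1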